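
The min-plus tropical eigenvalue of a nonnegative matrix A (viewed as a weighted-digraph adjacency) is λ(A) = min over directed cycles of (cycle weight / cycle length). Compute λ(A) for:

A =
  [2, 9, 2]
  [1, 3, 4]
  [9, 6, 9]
λ(A) = 2

Enumerate directed cycles and compute their means (weight / length). Sample:
  cycle 0 → 0: weight = 2, length = 1, mean = 2/1 ≈ 2.000
  cycle 1 → 1: weight = 3, length = 1, mean = 3/1 ≈ 3.000
  cycle 2 → 2: weight = 9, length = 1, mean = 9/1 ≈ 9.000
  cycle 0 → 1 → 0: weight = 10, length = 2, mean = 10/2 ≈ 5.000
  cycle 0 → 2 → 0: weight = 11, length = 2, mean = 11/2 ≈ 5.500
  cycle 1 → 0 → 1: weight = 10, length = 2, mean = 10/2 ≈ 5.000
Minimum mean = 2.000, attained e.g. along the cycle 0 → 0 with weight 2 and length 1. So λ(A) = 2/1 = 2.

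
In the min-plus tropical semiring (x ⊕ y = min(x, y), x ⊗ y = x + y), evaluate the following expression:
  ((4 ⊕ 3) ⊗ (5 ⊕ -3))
((4 ⊕ 3) ⊗ (5 ⊕ -3)) = 0

Expand innermost to outermost. Recall ⊕ takes the minimum of its arguments and ⊗ takes their sum. Working out the expression ((4 ⊕ 3) ⊗ (5 ⊕ -3)) gives 0.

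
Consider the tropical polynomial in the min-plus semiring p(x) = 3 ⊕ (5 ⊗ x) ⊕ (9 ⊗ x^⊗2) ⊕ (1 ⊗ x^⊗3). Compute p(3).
p(3) = 3

A tropical monomial a ⊗ x^⊗i evaluates to a + i · x. Evaluating each term at x = 3:
  Term 0 contributes 3 + 0 · 3 = 3
  Term 1 contributes 5 + 1 · 3 = 8
  Term 2 contributes 9 + 2 · 3 = 15
  Term 3 contributes 1 + 3 · 3 = 10
p(3) = ⊕ of these = min[3, 8, 15, 10] = 3.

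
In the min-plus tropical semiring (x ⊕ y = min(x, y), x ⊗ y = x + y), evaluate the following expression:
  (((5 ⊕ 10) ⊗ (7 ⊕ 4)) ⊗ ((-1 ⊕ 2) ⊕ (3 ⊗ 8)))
(((5 ⊕ 10) ⊗ (7 ⊕ 4)) ⊗ ((-1 ⊕ 2) ⊕ (3 ⊗ 8))) = 8

Expand innermost to outermost. Recall ⊕ takes the minimum of its arguments and ⊗ takes their sum. Working out the expression (((5 ⊕ 10) ⊗ (7 ⊕ 4)) ⊗ ((-1 ⊕ 2) ⊕ (3 ⊗ 8))) gives 8.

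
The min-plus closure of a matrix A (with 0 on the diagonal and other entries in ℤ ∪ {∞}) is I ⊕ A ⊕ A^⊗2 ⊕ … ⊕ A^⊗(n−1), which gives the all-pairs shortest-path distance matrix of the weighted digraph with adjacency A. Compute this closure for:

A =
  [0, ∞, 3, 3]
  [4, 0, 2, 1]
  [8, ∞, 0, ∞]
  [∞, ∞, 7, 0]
Closure =
  [0, ∞, 3, 3]
  [4, 0, 2, 1]
  [8, ∞, 0, 11]
  [15, ∞, 7, 0]

This is the Floyd-Warshall all-pairs shortest-path computation. For each intermediate vertex k = 0, 1, …, 3, update dist[i][j] ← min(dist[i][j], dist[i][k] + dist[k][j]). The final matrix gives, for each (i, j), the minimum total weight of any directed path from i to j (possibly empty when i = j).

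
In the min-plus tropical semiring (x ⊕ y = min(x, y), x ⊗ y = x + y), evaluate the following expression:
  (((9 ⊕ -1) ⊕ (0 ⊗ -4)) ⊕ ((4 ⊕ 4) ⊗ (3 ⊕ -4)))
(((9 ⊕ -1) ⊕ (0 ⊗ -4)) ⊕ ((4 ⊕ 4) ⊗ (3 ⊕ -4))) = -4

Expand innermost to outermost. Recall ⊕ takes the minimum of its arguments and ⊗ takes their sum. Working out the expression (((9 ⊕ -1) ⊕ (0 ⊗ -4)) ⊕ ((4 ⊕ 4) ⊗ (3 ⊕ -4))) gives -4.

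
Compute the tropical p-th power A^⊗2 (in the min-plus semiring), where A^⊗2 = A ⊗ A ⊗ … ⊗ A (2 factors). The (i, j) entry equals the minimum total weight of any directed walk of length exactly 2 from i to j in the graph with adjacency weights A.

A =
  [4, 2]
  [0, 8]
A^⊗2 =
  [2, 6]
  [4, 2]

Each entry (A^⊗2)_ij equals the minimum over all length-2 walks i = v_0 → v_1 → … → v_2 = j of Σ_t A[v_t][v_{t+1}]. For example, for (i, j) = (0, 1) we minimise over 2 possible intermediate vertex sequences; the minimum is 6, attained along the walk 0 → 0 → 1.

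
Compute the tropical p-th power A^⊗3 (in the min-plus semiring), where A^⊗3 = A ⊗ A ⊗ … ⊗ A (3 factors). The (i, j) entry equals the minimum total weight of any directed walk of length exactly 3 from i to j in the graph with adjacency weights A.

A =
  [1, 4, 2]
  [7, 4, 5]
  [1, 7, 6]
A^⊗3 =
  [3, 6, 4]
  [7, 10, 8]
  [3, 6, 4]

Each entry (A^⊗3)_ij equals the minimum over all length-3 walks i = v_0 → v_1 → … → v_3 = j of Σ_t A[v_t][v_{t+1}]. For example, for (i, j) = (0, 2) we minimise over 9 possible intermediate vertex sequences; the minimum is 4, attained along the walk 0 → 0 → 0 → 2.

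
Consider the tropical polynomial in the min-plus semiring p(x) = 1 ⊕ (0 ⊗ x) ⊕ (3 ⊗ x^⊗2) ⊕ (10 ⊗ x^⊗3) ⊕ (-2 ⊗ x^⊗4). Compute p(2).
p(2) = 1

A tropical monomial a ⊗ x^⊗i evaluates to a + i · x. Evaluating each term at x = 2:
  Term 0 contributes 1 + 0 · 2 = 1
  Term 1 contributes 0 + 1 · 2 = 2
  Term 2 contributes 3 + 2 · 2 = 7
  Term 3 contributes 10 + 3 · 2 = 16
  Term 4 contributes -2 + 4 · 2 = 6
p(2) = ⊕ of these = min[1, 2, 7, 16, 6] = 1.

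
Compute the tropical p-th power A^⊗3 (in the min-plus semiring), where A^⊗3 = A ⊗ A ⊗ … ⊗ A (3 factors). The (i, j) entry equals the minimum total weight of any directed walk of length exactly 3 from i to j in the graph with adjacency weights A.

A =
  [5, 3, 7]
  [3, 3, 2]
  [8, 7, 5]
A^⊗3 =
  [9, 9, 8]
  [9, 9, 8]
  [13, 13, 12]

Each entry (A^⊗3)_ij equals the minimum over all length-3 walks i = v_0 → v_1 → … → v_3 = j of Σ_t A[v_t][v_{t+1}]. For example, for (i, j) = (0, 2) we minimise over 9 possible intermediate vertex sequences; the minimum is 8, attained along the walk 0 → 1 → 1 → 2.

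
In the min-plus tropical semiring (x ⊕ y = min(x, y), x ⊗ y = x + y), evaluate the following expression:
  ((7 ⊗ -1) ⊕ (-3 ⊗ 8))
((7 ⊗ -1) ⊕ (-3 ⊗ 8)) = 5

Expand innermost to outermost. Recall ⊕ takes the minimum of its arguments and ⊗ takes their sum. Working out the expression ((7 ⊗ -1) ⊕ (-3 ⊗ 8)) gives 5.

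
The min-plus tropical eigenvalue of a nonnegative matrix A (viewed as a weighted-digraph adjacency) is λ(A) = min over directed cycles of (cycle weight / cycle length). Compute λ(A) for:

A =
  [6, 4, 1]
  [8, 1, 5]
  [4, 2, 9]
λ(A) = 1

Enumerate directed cycles and compute their means (weight / length). Sample:
  cycle 0 → 0: weight = 6, length = 1, mean = 6/1 ≈ 6.000
  cycle 1 → 1: weight = 1, length = 1, mean = 1/1 ≈ 1.000
  cycle 2 → 2: weight = 9, length = 1, mean = 9/1 ≈ 9.000
  cycle 0 → 1 → 0: weight = 12, length = 2, mean = 12/2 ≈ 6.000
  cycle 0 → 2 → 0: weight = 5, length = 2, mean = 5/2 ≈ 2.500
  cycle 1 → 0 → 1: weight = 12, length = 2, mean = 12/2 ≈ 6.000
Minimum mean = 1.000, attained e.g. along the cycle 1 → 1 with weight 1 and length 1. So λ(A) = 1/1 = 1.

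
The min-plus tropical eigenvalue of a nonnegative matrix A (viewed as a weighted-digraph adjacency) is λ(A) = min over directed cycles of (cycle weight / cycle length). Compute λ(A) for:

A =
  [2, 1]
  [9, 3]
λ(A) = 2

Enumerate directed cycles and compute their means (weight / length). Sample:
  cycle 0 → 0: weight = 2, length = 1, mean = 2/1 ≈ 2.000
  cycle 1 → 1: weight = 3, length = 1, mean = 3/1 ≈ 3.000
  cycle 0 → 1 → 0: weight = 10, length = 2, mean = 10/2 ≈ 5.000
  cycle 1 → 0 → 1: weight = 10, length = 2, mean = 10/2 ≈ 5.000
Minimum mean = 2.000, attained e.g. along the cycle 0 → 0 with weight 2 and length 1. So λ(A) = 2/1 = 2.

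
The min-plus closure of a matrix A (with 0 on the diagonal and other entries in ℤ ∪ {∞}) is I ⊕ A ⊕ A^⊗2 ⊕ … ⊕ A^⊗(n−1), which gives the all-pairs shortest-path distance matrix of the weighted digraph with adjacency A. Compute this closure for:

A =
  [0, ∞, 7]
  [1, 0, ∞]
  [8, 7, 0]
Closure =
  [0, 14, 7]
  [1, 0, 8]
  [8, 7, 0]

This is the Floyd-Warshall all-pairs shortest-path computation. For each intermediate vertex k = 0, 1, …, 2, update dist[i][j] ← min(dist[i][j], dist[i][k] + dist[k][j]). The final matrix gives, for each (i, j), the minimum total weight of any directed path from i to j (possibly empty when i = j).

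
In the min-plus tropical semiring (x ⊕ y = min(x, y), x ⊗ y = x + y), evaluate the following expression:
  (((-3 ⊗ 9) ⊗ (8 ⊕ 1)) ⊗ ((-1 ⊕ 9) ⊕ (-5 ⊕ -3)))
(((-3 ⊗ 9) ⊗ (8 ⊕ 1)) ⊗ ((-1 ⊕ 9) ⊕ (-5 ⊕ -3))) = 2

Expand innermost to outermost. Recall ⊕ takes the minimum of its arguments and ⊗ takes their sum. Working out the expression (((-3 ⊗ 9) ⊗ (8 ⊕ 1)) ⊗ ((-1 ⊕ 9) ⊕ (-5 ⊕ -3))) gives 2.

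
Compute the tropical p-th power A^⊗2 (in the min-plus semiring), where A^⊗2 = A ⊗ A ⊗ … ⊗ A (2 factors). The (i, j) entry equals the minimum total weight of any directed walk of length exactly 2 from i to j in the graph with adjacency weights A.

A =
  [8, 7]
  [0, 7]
A^⊗2 =
  [7, 14]
  [7, 7]

Each entry (A^⊗2)_ij equals the minimum over all length-2 walks i = v_0 → v_1 → … → v_2 = j of Σ_t A[v_t][v_{t+1}]. For example, for (i, j) = (0, 1) we minimise over 2 possible intermediate vertex sequences; the minimum is 14, attained along the walk 0 → 1 → 1.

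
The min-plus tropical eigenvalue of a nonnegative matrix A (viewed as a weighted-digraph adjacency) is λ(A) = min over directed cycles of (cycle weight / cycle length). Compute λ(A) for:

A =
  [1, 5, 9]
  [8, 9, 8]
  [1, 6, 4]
λ(A) = 1

Enumerate directed cycles and compute their means (weight / length). Sample:
  cycle 0 → 0: weight = 1, length = 1, mean = 1/1 ≈ 1.000
  cycle 1 → 1: weight = 9, length = 1, mean = 9/1 ≈ 9.000
  cycle 2 → 2: weight = 4, length = 1, mean = 4/1 ≈ 4.000
  cycle 0 → 1 → 0: weight = 13, length = 2, mean = 13/2 ≈ 6.500
  cycle 0 → 2 → 0: weight = 10, length = 2, mean = 10/2 ≈ 5.000
  cycle 1 → 0 → 1: weight = 13, length = 2, mean = 13/2 ≈ 6.500
Minimum mean = 1.000, attained e.g. along the cycle 0 → 0 with weight 1 and length 1. So λ(A) = 1/1 = 1.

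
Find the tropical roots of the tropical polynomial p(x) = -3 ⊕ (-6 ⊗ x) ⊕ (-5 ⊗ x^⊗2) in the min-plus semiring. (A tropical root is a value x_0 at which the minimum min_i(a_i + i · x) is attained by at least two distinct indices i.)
Roots: {-1, 3}

Each tropical root is a break point of the lower envelope of the lines y = a_i + i · x (there are 3 lines, with slopes 0, 1, ..., 2). Only the lines that attain the minimum somewhere contribute to roots; other lines are dominated. Here the surviving (envelope) indices are i = 2, i = 1, i = 0.
Intersections between consecutive envelope lines give the roots: for adjacent envelope indices i < j the intersection is x = (a_i − a_j) / (j − i). Reading off the sorted break points: {-1, 3}.
Verification: at each break x_0, at least two indices attain the minimum of min_i(a_i + i · x_0).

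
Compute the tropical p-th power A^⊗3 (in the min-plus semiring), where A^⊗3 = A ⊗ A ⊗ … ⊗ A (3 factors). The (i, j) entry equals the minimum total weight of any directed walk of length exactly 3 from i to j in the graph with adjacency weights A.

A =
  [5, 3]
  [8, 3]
A^⊗3 =
  [14, 9]
  [14, 9]

Each entry (A^⊗3)_ij equals the minimum over all length-3 walks i = v_0 → v_1 → … → v_3 = j of Σ_t A[v_t][v_{t+1}]. For example, for (i, j) = (0, 1) we minimise over 4 possible intermediate vertex sequences; the minimum is 9, attained along the walk 0 → 1 → 1 → 1.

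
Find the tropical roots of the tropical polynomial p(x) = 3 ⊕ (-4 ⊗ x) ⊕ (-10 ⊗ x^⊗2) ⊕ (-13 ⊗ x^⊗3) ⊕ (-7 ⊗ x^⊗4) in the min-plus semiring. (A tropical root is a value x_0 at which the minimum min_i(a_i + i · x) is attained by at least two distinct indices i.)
Roots: {-6, 3, 6, 7}

Each tropical root is a break point of the lower envelope of the lines y = a_i + i · x (there are 5 lines, with slopes 0, 1, ..., 4). Only the lines that attain the minimum somewhere contribute to roots; other lines are dominated. Here the surviving (envelope) indices are i = 4, i = 3, i = 2, i = 1, i = 0.
Intersections between consecutive envelope lines give the roots: for adjacent envelope indices i < j the intersection is x = (a_i − a_j) / (j − i). Reading off the sorted break points: {-6, 3, 6, 7}.
Verification: at each break x_0, at least two indices attain the minimum of min_i(a_i + i · x_0).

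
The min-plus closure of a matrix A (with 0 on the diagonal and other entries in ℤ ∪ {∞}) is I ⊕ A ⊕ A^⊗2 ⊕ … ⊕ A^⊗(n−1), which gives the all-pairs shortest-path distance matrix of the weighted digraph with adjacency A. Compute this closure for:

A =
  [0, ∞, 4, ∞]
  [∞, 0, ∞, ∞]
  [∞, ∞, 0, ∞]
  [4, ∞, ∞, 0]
Closure =
  [0, ∞, 4, ∞]
  [∞, 0, ∞, ∞]
  [∞, ∞, 0, ∞]
  [4, ∞, 8, 0]

This is the Floyd-Warshall all-pairs shortest-path computation. For each intermediate vertex k = 0, 1, …, 3, update dist[i][j] ← min(dist[i][j], dist[i][k] + dist[k][j]). The final matrix gives, for each (i, j), the minimum total weight of any directed path from i to j (possibly empty when i = j).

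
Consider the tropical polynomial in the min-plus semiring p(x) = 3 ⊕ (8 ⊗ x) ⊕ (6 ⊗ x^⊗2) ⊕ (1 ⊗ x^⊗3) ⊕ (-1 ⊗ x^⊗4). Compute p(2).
p(2) = 3

A tropical monomial a ⊗ x^⊗i evaluates to a + i · x. Evaluating each term at x = 2:
  Term 0 contributes 3 + 0 · 2 = 3
  Term 1 contributes 8 + 1 · 2 = 10
  Term 2 contributes 6 + 2 · 2 = 10
  Term 3 contributes 1 + 3 · 2 = 7
  Term 4 contributes -1 + 4 · 2 = 7
p(2) = ⊕ of these = min[3, 10, 10, 7, 7] = 3.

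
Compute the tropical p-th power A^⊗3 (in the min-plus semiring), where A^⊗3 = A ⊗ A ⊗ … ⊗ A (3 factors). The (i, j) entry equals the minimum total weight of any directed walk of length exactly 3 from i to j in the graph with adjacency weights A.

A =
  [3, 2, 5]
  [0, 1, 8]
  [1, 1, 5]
A^⊗3 =
  [3, 4, 7]
  [2, 3, 6]
  [2, 3, 6]

Each entry (A^⊗3)_ij equals the minimum over all length-3 walks i = v_0 → v_1 → … → v_3 = j of Σ_t A[v_t][v_{t+1}]. For example, for (i, j) = (0, 2) we minimise over 9 possible intermediate vertex sequences; the minimum is 7, attained along the walk 0 → 1 → 0 → 2.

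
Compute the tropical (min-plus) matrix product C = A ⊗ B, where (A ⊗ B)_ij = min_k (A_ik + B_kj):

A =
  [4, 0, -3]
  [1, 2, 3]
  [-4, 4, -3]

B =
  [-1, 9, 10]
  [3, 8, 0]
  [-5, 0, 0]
A ⊗ B =
  [-8, -3, -3]
  [-2, 3, 2]
  [-8, -3, -3]

Apply the min-plus product entry-by-entry:
  C[0][0] = min over k of (A[0][0] + B[0][0] = 4 + -1 = 3, A[0][1] + B[1][0] = 0 + 3 = 3, A[0][2] + B[2][0] = -3 + -5 = -8) = -8 (attained at k = 2)
  C[0][1] = min over k of (A[0][0] + B[0][1] = 4 + 9 = 13, A[0][1] + B[1][1] = 0 + 8 = 8, A[0][2] + B[2][1] = -3 + 0 = -3) = -3 (attained at k = 2)
  C[0][2] = min over k of (A[0][0] + B[0][2] = 4 + 10 = 14, A[0][1] + B[1][2] = 0 + 0 = 0, A[0][2] + B[2][2] = -3 + 0 = -3) = -3 (attained at k = 2)
  C[1][0] = min over k of (A[1][0] + B[0][0] = 1 + -1 = 0, A[1][1] + B[1][0] = 2 + 3 = 5, A[1][2] + B[2][0] = 3 + -5 = -2) = -2 (attained at k = 2)
  C[1][1] = min over k of (A[1][0] + B[0][1] = 1 + 9 = 10, A[1][1] + B[1][1] = 2 + 8 = 10, A[1][2] + B[2][1] = 3 + 0 = 3) = 3 (attained at k = 2)
  C[1][2] = min over k of (A[1][0] + B[0][2] = 1 + 10 = 11, A[1][1] + B[1][2] = 2 + 0 = 2, A[1][2] + B[2][2] = 3 + 0 = 3) = 2 (attained at k = 1)
  C[2][0] = min over k of (A[2][0] + B[0][0] = -4 + -1 = -5, A[2][1] + B[1][0] = 4 + 3 = 7, A[2][2] + B[2][0] = -3 + -5 = -8) = -8 (attained at k = 2)
  C[2][1] = min over k of (A[2][0] + B[0][1] = -4 + 9 = 5, A[2][1] + B[1][1] = 4 + 8 = 12, A[2][2] + B[2][1] = -3 + 0 = -3) = -3 (attained at k = 2)
  C[2][2] = min over k of (A[2][0] + B[0][2] = -4 + 10 = 6, A[2][1] + B[1][2] = 4 + 0 = 4, A[2][2] + B[2][2] = -3 + 0 = -3) = -3 (attained at k = 2)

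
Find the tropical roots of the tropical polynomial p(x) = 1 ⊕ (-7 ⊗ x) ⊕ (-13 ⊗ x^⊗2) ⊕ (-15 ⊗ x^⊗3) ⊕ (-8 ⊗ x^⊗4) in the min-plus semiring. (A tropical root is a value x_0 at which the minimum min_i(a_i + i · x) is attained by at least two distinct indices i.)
Roots: {-7, 2, 6, 8}

Each tropical root is a break point of the lower envelope of the lines y = a_i + i · x (there are 5 lines, with slopes 0, 1, ..., 4). Only the lines that attain the minimum somewhere contribute to roots; other lines are dominated. Here the surviving (envelope) indices are i = 4, i = 3, i = 2, i = 1, i = 0.
Intersections between consecutive envelope lines give the roots: for adjacent envelope indices i < j the intersection is x = (a_i − a_j) / (j − i). Reading off the sorted break points: {-7, 2, 6, 8}.
Verification: at each break x_0, at least two indices attain the minimum of min_i(a_i + i · x_0).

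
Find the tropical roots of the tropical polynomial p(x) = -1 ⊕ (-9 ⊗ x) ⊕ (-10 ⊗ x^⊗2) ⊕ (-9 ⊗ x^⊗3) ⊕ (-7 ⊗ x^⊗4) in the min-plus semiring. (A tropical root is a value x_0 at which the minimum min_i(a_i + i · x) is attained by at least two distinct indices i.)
Roots: {-2, -1, 1, 8}

Each tropical root is a break point of the lower envelope of the lines y = a_i + i · x (there are 5 lines, with slopes 0, 1, ..., 4). Only the lines that attain the minimum somewhere contribute to roots; other lines are dominated. Here the surviving (envelope) indices are i = 4, i = 3, i = 2, i = 1, i = 0.
Intersections between consecutive envelope lines give the roots: for adjacent envelope indices i < j the intersection is x = (a_i − a_j) / (j − i). Reading off the sorted break points: {-2, -1, 1, 8}.
Verification: at each break x_0, at least two indices attain the minimum of min_i(a_i + i · x_0).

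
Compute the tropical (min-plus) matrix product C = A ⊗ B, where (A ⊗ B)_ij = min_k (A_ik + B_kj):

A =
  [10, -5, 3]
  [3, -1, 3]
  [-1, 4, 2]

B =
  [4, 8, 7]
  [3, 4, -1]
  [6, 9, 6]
A ⊗ B =
  [-2, -1, -6]
  [2, 3, -2]
  [3, 7, 3]

Apply the min-plus product entry-by-entry:
  C[0][0] = min over k of (A[0][0] + B[0][0] = 10 + 4 = 14, A[0][1] + B[1][0] = -5 + 3 = -2, A[0][2] + B[2][0] = 3 + 6 = 9) = -2 (attained at k = 1)
  C[0][1] = min over k of (A[0][0] + B[0][1] = 10 + 8 = 18, A[0][1] + B[1][1] = -5 + 4 = -1, A[0][2] + B[2][1] = 3 + 9 = 12) = -1 (attained at k = 1)
  C[0][2] = min over k of (A[0][0] + B[0][2] = 10 + 7 = 17, A[0][1] + B[1][2] = -5 + -1 = -6, A[0][2] + B[2][2] = 3 + 6 = 9) = -6 (attained at k = 1)
  C[1][0] = min over k of (A[1][0] + B[0][0] = 3 + 4 = 7, A[1][1] + B[1][0] = -1 + 3 = 2, A[1][2] + B[2][0] = 3 + 6 = 9) = 2 (attained at k = 1)
  C[1][1] = min over k of (A[1][0] + B[0][1] = 3 + 8 = 11, A[1][1] + B[1][1] = -1 + 4 = 3, A[1][2] + B[2][1] = 3 + 9 = 12) = 3 (attained at k = 1)
  C[1][2] = min over k of (A[1][0] + B[0][2] = 3 + 7 = 10, A[1][1] + B[1][2] = -1 + -1 = -2, A[1][2] + B[2][2] = 3 + 6 = 9) = -2 (attained at k = 1)
  C[2][0] = min over k of (A[2][0] + B[0][0] = -1 + 4 = 3, A[2][1] + B[1][0] = 4 + 3 = 7, A[2][2] + B[2][0] = 2 + 6 = 8) = 3 (attained at k = 0)
  C[2][1] = min over k of (A[2][0] + B[0][1] = -1 + 8 = 7, A[2][1] + B[1][1] = 4 + 4 = 8, A[2][2] + B[2][1] = 2 + 9 = 11) = 7 (attained at k = 0)
  C[2][2] = min over k of (A[2][0] + B[0][2] = -1 + 7 = 6, A[2][1] + B[1][2] = 4 + -1 = 3, A[2][2] + B[2][2] = 2 + 6 = 8) = 3 (attained at k = 1)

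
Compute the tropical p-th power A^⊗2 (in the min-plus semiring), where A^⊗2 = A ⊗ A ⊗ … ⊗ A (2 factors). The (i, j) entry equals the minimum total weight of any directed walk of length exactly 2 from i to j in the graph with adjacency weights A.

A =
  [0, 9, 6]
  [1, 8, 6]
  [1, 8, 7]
A^⊗2 =
  [0, 9, 6]
  [1, 10, 7]
  [1, 10, 7]

Each entry (A^⊗2)_ij equals the minimum over all length-2 walks i = v_0 → v_1 → … → v_2 = j of Σ_t A[v_t][v_{t+1}]. For example, for (i, j) = (0, 2) we minimise over 3 possible intermediate vertex sequences; the minimum is 6, attained along the walk 0 → 0 → 2.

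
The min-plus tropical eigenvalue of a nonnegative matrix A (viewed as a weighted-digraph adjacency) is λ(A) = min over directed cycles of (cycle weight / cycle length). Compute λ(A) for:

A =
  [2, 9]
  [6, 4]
λ(A) = 2

Enumerate directed cycles and compute their means (weight / length). Sample:
  cycle 0 → 0: weight = 2, length = 1, mean = 2/1 ≈ 2.000
  cycle 1 → 1: weight = 4, length = 1, mean = 4/1 ≈ 4.000
  cycle 0 → 1 → 0: weight = 15, length = 2, mean = 15/2 ≈ 7.500
  cycle 1 → 0 → 1: weight = 15, length = 2, mean = 15/2 ≈ 7.500
Minimum mean = 2.000, attained e.g. along the cycle 0 → 0 with weight 2 and length 1. So λ(A) = 2/1 = 2.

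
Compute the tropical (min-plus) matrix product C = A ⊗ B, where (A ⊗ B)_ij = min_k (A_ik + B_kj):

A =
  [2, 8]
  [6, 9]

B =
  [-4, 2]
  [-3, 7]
A ⊗ B =
  [-2, 4]
  [2, 8]

Apply the min-plus product entry-by-entry:
  C[0][0] = min over k of (A[0][0] + B[0][0] = 2 + -4 = -2, A[0][1] + B[1][0] = 8 + -3 = 5) = -2 (attained at k = 0)
  C[0][1] = min over k of (A[0][0] + B[0][1] = 2 + 2 = 4, A[0][1] + B[1][1] = 8 + 7 = 15) = 4 (attained at k = 0)
  C[1][0] = min over k of (A[1][0] + B[0][0] = 6 + -4 = 2, A[1][1] + B[1][0] = 9 + -3 = 6) = 2 (attained at k = 0)
  C[1][1] = min over k of (A[1][0] + B[0][1] = 6 + 2 = 8, A[1][1] + B[1][1] = 9 + 7 = 16) = 8 (attained at k = 0)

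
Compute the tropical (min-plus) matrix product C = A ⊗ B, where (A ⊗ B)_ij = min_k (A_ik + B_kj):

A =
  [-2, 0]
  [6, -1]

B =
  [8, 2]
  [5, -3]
A ⊗ B =
  [5, -3]
  [4, -4]

Apply the min-plus product entry-by-entry:
  C[0][0] = min over k of (A[0][0] + B[0][0] = -2 + 8 = 6, A[0][1] + B[1][0] = 0 + 5 = 5) = 5 (attained at k = 1)
  C[0][1] = min over k of (A[0][0] + B[0][1] = -2 + 2 = 0, A[0][1] + B[1][1] = 0 + -3 = -3) = -3 (attained at k = 1)
  C[1][0] = min over k of (A[1][0] + B[0][0] = 6 + 8 = 14, A[1][1] + B[1][0] = -1 + 5 = 4) = 4 (attained at k = 1)
  C[1][1] = min over k of (A[1][0] + B[0][1] = 6 + 2 = 8, A[1][1] + B[1][1] = -1 + -3 = -4) = -4 (attained at k = 1)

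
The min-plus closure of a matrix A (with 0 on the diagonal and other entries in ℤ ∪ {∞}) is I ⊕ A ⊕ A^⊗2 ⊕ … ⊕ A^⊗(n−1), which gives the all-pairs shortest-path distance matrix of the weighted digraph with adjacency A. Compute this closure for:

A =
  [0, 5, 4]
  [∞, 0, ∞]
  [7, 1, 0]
Closure =
  [0, 5, 4]
  [∞, 0, ∞]
  [7, 1, 0]

This is the Floyd-Warshall all-pairs shortest-path computation. For each intermediate vertex k = 0, 1, …, 2, update dist[i][j] ← min(dist[i][j], dist[i][k] + dist[k][j]). The final matrix gives, for each (i, j), the minimum total weight of any directed path from i to j (possibly empty when i = j).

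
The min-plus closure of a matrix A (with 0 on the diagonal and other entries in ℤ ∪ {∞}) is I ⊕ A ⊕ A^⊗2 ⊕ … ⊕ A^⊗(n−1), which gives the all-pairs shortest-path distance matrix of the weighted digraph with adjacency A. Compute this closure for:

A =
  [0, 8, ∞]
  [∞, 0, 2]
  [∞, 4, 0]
Closure =
  [0, 8, 10]
  [∞, 0, 2]
  [∞, 4, 0]

This is the Floyd-Warshall all-pairs shortest-path computation. For each intermediate vertex k = 0, 1, …, 2, update dist[i][j] ← min(dist[i][j], dist[i][k] + dist[k][j]). The final matrix gives, for each (i, j), the minimum total weight of any directed path from i to j (possibly empty when i = j).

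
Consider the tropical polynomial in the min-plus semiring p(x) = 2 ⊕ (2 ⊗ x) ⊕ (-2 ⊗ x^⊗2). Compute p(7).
p(7) = 2

A tropical monomial a ⊗ x^⊗i evaluates to a + i · x. Evaluating each term at x = 7:
  Term 0 contributes 2 + 0 · 7 = 2
  Term 1 contributes 2 + 1 · 7 = 9
  Term 2 contributes -2 + 2 · 7 = 12
p(7) = ⊕ of these = min[2, 9, 12] = 2.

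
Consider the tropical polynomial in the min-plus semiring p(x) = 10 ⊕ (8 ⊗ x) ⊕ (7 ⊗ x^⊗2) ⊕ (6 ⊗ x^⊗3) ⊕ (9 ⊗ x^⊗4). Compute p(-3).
p(-3) = -3

A tropical monomial a ⊗ x^⊗i evaluates to a + i · x. Evaluating each term at x = -3:
  Term 0 contributes 10 + 0 · -3 = 10
  Term 1 contributes 8 + 1 · -3 = 5
  Term 2 contributes 7 + 2 · -3 = 1
  Term 3 contributes 6 + 3 · -3 = -3
  Term 4 contributes 9 + 4 · -3 = -3
p(-3) = ⊕ of these = min[10, 5, 1, -3, -3] = -3.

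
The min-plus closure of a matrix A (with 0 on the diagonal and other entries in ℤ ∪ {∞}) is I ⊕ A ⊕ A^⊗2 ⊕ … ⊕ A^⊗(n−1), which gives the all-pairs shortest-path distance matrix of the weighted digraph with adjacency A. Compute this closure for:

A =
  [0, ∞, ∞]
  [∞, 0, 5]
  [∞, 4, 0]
Closure =
  [0, ∞, ∞]
  [∞, 0, 5]
  [∞, 4, 0]

This is the Floyd-Warshall all-pairs shortest-path computation. For each intermediate vertex k = 0, 1, …, 2, update dist[i][j] ← min(dist[i][j], dist[i][k] + dist[k][j]). The final matrix gives, for each (i, j), the minimum total weight of any directed path from i to j (possibly empty when i = j).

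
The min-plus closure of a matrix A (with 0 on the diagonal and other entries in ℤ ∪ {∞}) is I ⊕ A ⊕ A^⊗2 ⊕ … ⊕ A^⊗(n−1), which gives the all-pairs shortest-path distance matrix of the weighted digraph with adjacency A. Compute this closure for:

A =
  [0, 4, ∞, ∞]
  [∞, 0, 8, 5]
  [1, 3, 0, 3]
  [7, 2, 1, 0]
Closure =
  [0, 4, 10, 9]
  [7, 0, 6, 5]
  [1, 3, 0, 3]
  [2, 2, 1, 0]

This is the Floyd-Warshall all-pairs shortest-path computation. For each intermediate vertex k = 0, 1, …, 3, update dist[i][j] ← min(dist[i][j], dist[i][k] + dist[k][j]). The final matrix gives, for each (i, j), the minimum total weight of any directed path from i to j (possibly empty when i = j).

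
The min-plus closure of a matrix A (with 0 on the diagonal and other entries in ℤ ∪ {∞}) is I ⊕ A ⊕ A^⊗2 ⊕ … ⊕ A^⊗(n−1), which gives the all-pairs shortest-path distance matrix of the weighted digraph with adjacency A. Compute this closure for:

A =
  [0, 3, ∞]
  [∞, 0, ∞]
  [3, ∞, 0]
Closure =
  [0, 3, ∞]
  [∞, 0, ∞]
  [3, 6, 0]

This is the Floyd-Warshall all-pairs shortest-path computation. For each intermediate vertex k = 0, 1, …, 2, update dist[i][j] ← min(dist[i][j], dist[i][k] + dist[k][j]). The final matrix gives, for each (i, j), the minimum total weight of any directed path from i to j (possibly empty when i = j).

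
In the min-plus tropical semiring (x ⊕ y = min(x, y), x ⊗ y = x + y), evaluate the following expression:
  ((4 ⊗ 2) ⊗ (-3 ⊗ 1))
((4 ⊗ 2) ⊗ (-3 ⊗ 1)) = 4

Expand innermost to outermost. Recall ⊕ takes the minimum of its arguments and ⊗ takes their sum. Working out the expression ((4 ⊗ 2) ⊗ (-3 ⊗ 1)) gives 4.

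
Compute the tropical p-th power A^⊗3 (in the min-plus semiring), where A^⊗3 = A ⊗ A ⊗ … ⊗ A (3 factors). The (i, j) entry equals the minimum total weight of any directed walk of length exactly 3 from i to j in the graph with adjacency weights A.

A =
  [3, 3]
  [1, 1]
A^⊗3 =
  [5, 5]
  [3, 3]

Each entry (A^⊗3)_ij equals the minimum over all length-3 walks i = v_0 → v_1 → … → v_3 = j of Σ_t A[v_t][v_{t+1}]. For example, for (i, j) = (0, 1) we minimise over 4 possible intermediate vertex sequences; the minimum is 5, attained along the walk 0 → 1 → 1 → 1.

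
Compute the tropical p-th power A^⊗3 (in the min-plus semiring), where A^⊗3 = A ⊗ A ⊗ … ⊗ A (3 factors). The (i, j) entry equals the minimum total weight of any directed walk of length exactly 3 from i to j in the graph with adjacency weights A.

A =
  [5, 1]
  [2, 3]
A^⊗3 =
  [6, 4]
  [5, 6]

Each entry (A^⊗3)_ij equals the minimum over all length-3 walks i = v_0 → v_1 → … → v_3 = j of Σ_t A[v_t][v_{t+1}]. For example, for (i, j) = (0, 1) we minimise over 4 possible intermediate vertex sequences; the minimum is 4, attained along the walk 0 → 1 → 0 → 1.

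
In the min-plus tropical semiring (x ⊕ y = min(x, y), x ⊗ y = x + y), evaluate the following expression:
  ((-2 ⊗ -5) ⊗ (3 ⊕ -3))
((-2 ⊗ -5) ⊗ (3 ⊕ -3)) = -10

Expand innermost to outermost. Recall ⊕ takes the minimum of its arguments and ⊗ takes their sum. Working out the expression ((-2 ⊗ -5) ⊗ (3 ⊕ -3)) gives -10.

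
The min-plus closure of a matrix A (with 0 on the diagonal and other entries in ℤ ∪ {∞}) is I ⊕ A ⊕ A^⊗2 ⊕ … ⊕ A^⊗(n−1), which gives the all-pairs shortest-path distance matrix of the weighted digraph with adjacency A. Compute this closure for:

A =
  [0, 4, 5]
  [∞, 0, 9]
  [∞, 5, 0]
Closure =
  [0, 4, 5]
  [∞, 0, 9]
  [∞, 5, 0]

This is the Floyd-Warshall all-pairs shortest-path computation. For each intermediate vertex k = 0, 1, …, 2, update dist[i][j] ← min(dist[i][j], dist[i][k] + dist[k][j]). The final matrix gives, for each (i, j), the minimum total weight of any directed path from i to j (possibly empty when i = j).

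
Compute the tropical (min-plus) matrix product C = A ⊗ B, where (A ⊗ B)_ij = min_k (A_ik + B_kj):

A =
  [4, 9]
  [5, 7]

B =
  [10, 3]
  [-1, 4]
A ⊗ B =
  [8, 7]
  [6, 8]

Apply the min-plus product entry-by-entry:
  C[0][0] = min over k of (A[0][0] + B[0][0] = 4 + 10 = 14, A[0][1] + B[1][0] = 9 + -1 = 8) = 8 (attained at k = 1)
  C[0][1] = min over k of (A[0][0] + B[0][1] = 4 + 3 = 7, A[0][1] + B[1][1] = 9 + 4 = 13) = 7 (attained at k = 0)
  C[1][0] = min over k of (A[1][0] + B[0][0] = 5 + 10 = 15, A[1][1] + B[1][0] = 7 + -1 = 6) = 6 (attained at k = 1)
  C[1][1] = min over k of (A[1][0] + B[0][1] = 5 + 3 = 8, A[1][1] + B[1][1] = 7 + 4 = 11) = 8 (attained at k = 0)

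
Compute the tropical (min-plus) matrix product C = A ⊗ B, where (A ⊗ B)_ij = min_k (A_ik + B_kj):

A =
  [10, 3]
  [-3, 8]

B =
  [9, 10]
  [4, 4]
A ⊗ B =
  [7, 7]
  [6, 7]

Apply the min-plus product entry-by-entry:
  C[0][0] = min over k of (A[0][0] + B[0][0] = 10 + 9 = 19, A[0][1] + B[1][0] = 3 + 4 = 7) = 7 (attained at k = 1)
  C[0][1] = min over k of (A[0][0] + B[0][1] = 10 + 10 = 20, A[0][1] + B[1][1] = 3 + 4 = 7) = 7 (attained at k = 1)
  C[1][0] = min over k of (A[1][0] + B[0][0] = -3 + 9 = 6, A[1][1] + B[1][0] = 8 + 4 = 12) = 6 (attained at k = 0)
  C[1][1] = min over k of (A[1][0] + B[0][1] = -3 + 10 = 7, A[1][1] + B[1][1] = 8 + 4 = 12) = 7 (attained at k = 0)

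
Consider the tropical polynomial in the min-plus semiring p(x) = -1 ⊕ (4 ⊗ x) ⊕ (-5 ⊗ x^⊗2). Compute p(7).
p(7) = -1

A tropical monomial a ⊗ x^⊗i evaluates to a + i · x. Evaluating each term at x = 7:
  Term 0 contributes -1 + 0 · 7 = -1
  Term 1 contributes 4 + 1 · 7 = 11
  Term 2 contributes -5 + 2 · 7 = 9
p(7) = ⊕ of these = min[-1, 11, 9] = -1.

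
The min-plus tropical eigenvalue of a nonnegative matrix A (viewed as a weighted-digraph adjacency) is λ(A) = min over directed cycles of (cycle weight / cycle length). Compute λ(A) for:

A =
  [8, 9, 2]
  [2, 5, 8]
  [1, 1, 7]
λ(A) = 3/2

Enumerate directed cycles and compute their means (weight / length). Sample:
  cycle 0 → 0: weight = 8, length = 1, mean = 8/1 ≈ 8.000
  cycle 1 → 1: weight = 5, length = 1, mean = 5/1 ≈ 5.000
  cycle 2 → 2: weight = 7, length = 1, mean = 7/1 ≈ 7.000
  cycle 0 → 1 → 0: weight = 11, length = 2, mean = 11/2 ≈ 5.500
  cycle 0 → 2 → 0: weight = 3, length = 2, mean = 3/2 ≈ 1.500
  cycle 1 → 0 → 1: weight = 11, length = 2, mean = 11/2 ≈ 5.500
Minimum mean = 1.500, attained e.g. along the cycle 0 → 2 → 0 with weight 3 and length 2. So λ(A) = 3/2 = 3/2.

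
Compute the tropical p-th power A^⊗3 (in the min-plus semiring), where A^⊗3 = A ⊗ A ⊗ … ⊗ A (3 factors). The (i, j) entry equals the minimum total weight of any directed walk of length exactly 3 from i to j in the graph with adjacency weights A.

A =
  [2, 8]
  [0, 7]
A^⊗3 =
  [6, 12]
  [4, 10]

Each entry (A^⊗3)_ij equals the minimum over all length-3 walks i = v_0 → v_1 → … → v_3 = j of Σ_t A[v_t][v_{t+1}]. For example, for (i, j) = (0, 1) we minimise over 4 possible intermediate vertex sequences; the minimum is 12, attained along the walk 0 → 0 → 0 → 1.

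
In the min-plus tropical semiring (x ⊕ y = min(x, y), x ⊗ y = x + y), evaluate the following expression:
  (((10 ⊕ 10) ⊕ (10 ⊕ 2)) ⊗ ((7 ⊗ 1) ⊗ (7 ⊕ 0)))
(((10 ⊕ 10) ⊕ (10 ⊕ 2)) ⊗ ((7 ⊗ 1) ⊗ (7 ⊕ 0))) = 10

Expand innermost to outermost. Recall ⊕ takes the minimum of its arguments and ⊗ takes their sum. Working out the expression (((10 ⊕ 10) ⊕ (10 ⊕ 2)) ⊗ ((7 ⊗ 1) ⊗ (7 ⊕ 0))) gives 10.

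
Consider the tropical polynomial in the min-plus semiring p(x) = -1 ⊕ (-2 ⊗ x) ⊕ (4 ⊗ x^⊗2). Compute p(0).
p(0) = -2

A tropical monomial a ⊗ x^⊗i evaluates to a + i · x. Evaluating each term at x = 0:
  Term 0 contributes -1 + 0 · 0 = -1
  Term 1 contributes -2 + 1 · 0 = -2
  Term 2 contributes 4 + 2 · 0 = 4
p(0) = ⊕ of these = min[-1, -2, 4] = -2.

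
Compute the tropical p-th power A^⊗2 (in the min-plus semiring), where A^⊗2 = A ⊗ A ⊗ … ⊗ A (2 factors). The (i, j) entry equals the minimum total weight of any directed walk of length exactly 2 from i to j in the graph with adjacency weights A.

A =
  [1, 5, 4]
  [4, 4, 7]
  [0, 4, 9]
A^⊗2 =
  [2, 6, 5]
  [5, 8, 8]
  [1, 5, 4]

Each entry (A^⊗2)_ij equals the minimum over all length-2 walks i = v_0 → v_1 → … → v_2 = j of Σ_t A[v_t][v_{t+1}]. For example, for (i, j) = (0, 2) we minimise over 3 possible intermediate vertex sequences; the minimum is 5, attained along the walk 0 → 0 → 2.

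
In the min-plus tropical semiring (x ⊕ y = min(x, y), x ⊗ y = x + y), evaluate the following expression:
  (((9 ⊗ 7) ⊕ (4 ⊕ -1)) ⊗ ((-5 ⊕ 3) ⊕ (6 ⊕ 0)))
(((9 ⊗ 7) ⊕ (4 ⊕ -1)) ⊗ ((-5 ⊕ 3) ⊕ (6 ⊕ 0))) = -6

Expand innermost to outermost. Recall ⊕ takes the minimum of its arguments and ⊗ takes their sum. Working out the expression (((9 ⊗ 7) ⊕ (4 ⊕ -1)) ⊗ ((-5 ⊕ 3) ⊕ (6 ⊕ 0))) gives -6.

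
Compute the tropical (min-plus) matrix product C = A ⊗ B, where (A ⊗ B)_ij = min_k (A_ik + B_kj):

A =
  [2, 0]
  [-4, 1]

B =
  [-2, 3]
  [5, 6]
A ⊗ B =
  [0, 5]
  [-6, -1]

Apply the min-plus product entry-by-entry:
  C[0][0] = min over k of (A[0][0] + B[0][0] = 2 + -2 = 0, A[0][1] + B[1][0] = 0 + 5 = 5) = 0 (attained at k = 0)
  C[0][1] = min over k of (A[0][0] + B[0][1] = 2 + 3 = 5, A[0][1] + B[1][1] = 0 + 6 = 6) = 5 (attained at k = 0)
  C[1][0] = min over k of (A[1][0] + B[0][0] = -4 + -2 = -6, A[1][1] + B[1][0] = 1 + 5 = 6) = -6 (attained at k = 0)
  C[1][1] = min over k of (A[1][0] + B[0][1] = -4 + 3 = -1, A[1][1] + B[1][1] = 1 + 6 = 7) = -1 (attained at k = 0)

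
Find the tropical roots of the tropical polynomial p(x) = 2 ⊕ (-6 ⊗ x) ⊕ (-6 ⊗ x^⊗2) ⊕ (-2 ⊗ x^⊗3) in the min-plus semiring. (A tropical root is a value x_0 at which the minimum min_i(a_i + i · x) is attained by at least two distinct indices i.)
Roots: {-4, 0, 8}

Each tropical root is a break point of the lower envelope of the lines y = a_i + i · x (there are 4 lines, with slopes 0, 1, ..., 3). Only the lines that attain the minimum somewhere contribute to roots; other lines are dominated. Here the surviving (envelope) indices are i = 3, i = 2, i = 1, i = 0.
Intersections between consecutive envelope lines give the roots: for adjacent envelope indices i < j the intersection is x = (a_i − a_j) / (j − i). Reading off the sorted break points: {-4, 0, 8}.
Verification: at each break x_0, at least two indices attain the minimum of min_i(a_i + i · x_0).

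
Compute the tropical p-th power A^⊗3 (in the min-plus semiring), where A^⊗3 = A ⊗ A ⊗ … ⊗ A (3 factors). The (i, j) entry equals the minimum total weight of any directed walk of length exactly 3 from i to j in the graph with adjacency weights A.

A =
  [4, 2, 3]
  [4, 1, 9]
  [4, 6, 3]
A^⊗3 =
  [7, 4, 9]
  [6, 3, 8]
  [10, 7, 9]

Each entry (A^⊗3)_ij equals the minimum over all length-3 walks i = v_0 → v_1 → … → v_3 = j of Σ_t A[v_t][v_{t+1}]. For example, for (i, j) = (0, 2) we minimise over 9 possible intermediate vertex sequences; the minimum is 9, attained along the walk 0 → 1 → 0 → 2.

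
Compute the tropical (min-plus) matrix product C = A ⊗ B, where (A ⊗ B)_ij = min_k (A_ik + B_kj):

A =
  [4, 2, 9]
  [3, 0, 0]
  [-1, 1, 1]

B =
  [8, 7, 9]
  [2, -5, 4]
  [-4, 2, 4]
A ⊗ B =
  [4, -3, 6]
  [-4, -5, 4]
  [-3, -4, 5]

Apply the min-plus product entry-by-entry:
  C[0][0] = min over k of (A[0][0] + B[0][0] = 4 + 8 = 12, A[0][1] + B[1][0] = 2 + 2 = 4, A[0][2] + B[2][0] = 9 + -4 = 5) = 4 (attained at k = 1)
  C[0][1] = min over k of (A[0][0] + B[0][1] = 4 + 7 = 11, A[0][1] + B[1][1] = 2 + -5 = -3, A[0][2] + B[2][1] = 9 + 2 = 11) = -3 (attained at k = 1)
  C[0][2] = min over k of (A[0][0] + B[0][2] = 4 + 9 = 13, A[0][1] + B[1][2] = 2 + 4 = 6, A[0][2] + B[2][2] = 9 + 4 = 13) = 6 (attained at k = 1)
  C[1][0] = min over k of (A[1][0] + B[0][0] = 3 + 8 = 11, A[1][1] + B[1][0] = 0 + 2 = 2, A[1][2] + B[2][0] = 0 + -4 = -4) = -4 (attained at k = 2)
  C[1][1] = min over k of (A[1][0] + B[0][1] = 3 + 7 = 10, A[1][1] + B[1][1] = 0 + -5 = -5, A[1][2] + B[2][1] = 0 + 2 = 2) = -5 (attained at k = 1)
  C[1][2] = min over k of (A[1][0] + B[0][2] = 3 + 9 = 12, A[1][1] + B[1][2] = 0 + 4 = 4, A[1][2] + B[2][2] = 0 + 4 = 4) = 4 (attained at k = 1)
  C[2][0] = min over k of (A[2][0] + B[0][0] = -1 + 8 = 7, A[2][1] + B[1][0] = 1 + 2 = 3, A[2][2] + B[2][0] = 1 + -4 = -3) = -3 (attained at k = 2)
  C[2][1] = min over k of (A[2][0] + B[0][1] = -1 + 7 = 6, A[2][1] + B[1][1] = 1 + -5 = -4, A[2][2] + B[2][1] = 1 + 2 = 3) = -4 (attained at k = 1)
  C[2][2] = min over k of (A[2][0] + B[0][2] = -1 + 9 = 8, A[2][1] + B[1][2] = 1 + 4 = 5, A[2][2] + B[2][2] = 1 + 4 = 5) = 5 (attained at k = 1)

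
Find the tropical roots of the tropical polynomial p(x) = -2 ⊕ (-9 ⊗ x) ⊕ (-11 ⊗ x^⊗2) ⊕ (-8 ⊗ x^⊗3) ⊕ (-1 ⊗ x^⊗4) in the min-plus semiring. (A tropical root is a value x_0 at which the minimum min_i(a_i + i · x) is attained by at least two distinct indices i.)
Roots: {-7, -3, 2, 7}

Each tropical root is a break point of the lower envelope of the lines y = a_i + i · x (there are 5 lines, with slopes 0, 1, ..., 4). Only the lines that attain the minimum somewhere contribute to roots; other lines are dominated. Here the surviving (envelope) indices are i = 4, i = 3, i = 2, i = 1, i = 0.
Intersections between consecutive envelope lines give the roots: for adjacent envelope indices i < j the intersection is x = (a_i − a_j) / (j − i). Reading off the sorted break points: {-7, -3, 2, 7}.
Verification: at each break x_0, at least two indices attain the minimum of min_i(a_i + i · x_0).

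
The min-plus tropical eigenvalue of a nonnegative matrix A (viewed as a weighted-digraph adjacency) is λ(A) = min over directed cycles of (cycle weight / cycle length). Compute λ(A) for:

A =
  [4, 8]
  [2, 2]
λ(A) = 2

Enumerate directed cycles and compute their means (weight / length). Sample:
  cycle 0 → 0: weight = 4, length = 1, mean = 4/1 ≈ 4.000
  cycle 1 → 1: weight = 2, length = 1, mean = 2/1 ≈ 2.000
  cycle 0 → 1 → 0: weight = 10, length = 2, mean = 10/2 ≈ 5.000
  cycle 1 → 0 → 1: weight = 10, length = 2, mean = 10/2 ≈ 5.000
Minimum mean = 2.000, attained e.g. along the cycle 1 → 1 with weight 2 and length 1. So λ(A) = 2/1 = 2.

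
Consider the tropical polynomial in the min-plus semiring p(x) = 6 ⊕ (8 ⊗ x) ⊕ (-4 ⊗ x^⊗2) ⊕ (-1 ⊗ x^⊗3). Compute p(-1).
p(-1) = -6

A tropical monomial a ⊗ x^⊗i evaluates to a + i · x. Evaluating each term at x = -1:
  Term 0 contributes 6 + 0 · -1 = 6
  Term 1 contributes 8 + 1 · -1 = 7
  Term 2 contributes -4 + 2 · -1 = -6
  Term 3 contributes -1 + 3 · -1 = -4
p(-1) = ⊕ of these = min[6, 7, -6, -4] = -6.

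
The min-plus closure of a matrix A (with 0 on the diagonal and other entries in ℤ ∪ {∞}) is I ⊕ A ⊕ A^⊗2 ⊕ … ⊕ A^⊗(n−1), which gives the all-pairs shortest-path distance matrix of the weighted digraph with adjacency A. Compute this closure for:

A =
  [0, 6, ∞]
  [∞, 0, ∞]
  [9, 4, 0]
Closure =
  [0, 6, ∞]
  [∞, 0, ∞]
  [9, 4, 0]

This is the Floyd-Warshall all-pairs shortest-path computation. For each intermediate vertex k = 0, 1, …, 2, update dist[i][j] ← min(dist[i][j], dist[i][k] + dist[k][j]). The final matrix gives, for each (i, j), the minimum total weight of any directed path from i to j (possibly empty when i = j).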